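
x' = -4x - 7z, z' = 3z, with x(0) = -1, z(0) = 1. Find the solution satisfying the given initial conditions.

Coefficient matrix A = [[-4, -7], [0, 3]].
Characteristic polynomial det(A - λI) = λ^2 + λ - 12 = 0.
Eigenvalues λ = 3, -4.
For λ=3: (A-λI) row 1 is [-7, -7], so an eigenvector is (1, -1).
For λ=-4: (A-λI) row 1 is [0, -7], so an eigenvector is (-1, 0).
General solution: K_1e^(3t)(1,-1) + K_2e^(-4t)(-1,0).
Applying x(0)=-1, z(0)=1 gives K_1=-1, K_2=0.

x(t) = -e^(3t), z(t) = e^(3t)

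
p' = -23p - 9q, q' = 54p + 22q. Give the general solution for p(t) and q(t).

p(t) = K_1e^(-5t) + K_2e^(4t), q(t) = -2K_1e^(-5t) - 3K_2e^(4t)

Coefficient matrix A = [[-23, -9], [54, 22]].
Characteristic polynomial det(A - λI) = λ^2 + λ - 20 = 0.
Eigenvalues λ = -5, 4.
For λ=-5: (A-λI) row 1 is [-18, -9], so an eigenvector is (1, -2).
For λ=4: (A-λI) row 1 is [-27, -9], so an eigenvector is (1, -3).
General solution: K_1e^(-5t)(1,-2) + K_2e^(4t)(1,-3).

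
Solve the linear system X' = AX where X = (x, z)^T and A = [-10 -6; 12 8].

x(t) = -C_1e^(-4t) + C_2e^(2t), z(t) = C_1e^(-4t) - 2C_2e^(2t)

Coefficient matrix A = [[-10, -6], [12, 8]].
Characteristic polynomial det(A - λI) = λ^2 + 2λ - 8 = 0.
Eigenvalues λ = -4, 2.
For λ=-4: (A-λI) row 1 is [-6, -6], so an eigenvector is (-1, 1).
For λ=2: (A-λI) row 1 is [-12, -6], so an eigenvector is (1, -2).
General solution: C_1e^(-4t)(-1,1) + C_2e^(2t)(1,-2).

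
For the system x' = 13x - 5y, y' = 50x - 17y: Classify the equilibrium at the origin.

stable spiral

A = [[13,-5],[50,-17]]; det(A-λI) = λ^2 + 4λ + 29.
λ = -2 ± 5i: negative real part.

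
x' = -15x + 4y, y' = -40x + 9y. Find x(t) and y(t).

x(t) = -C_1e^(-3t)sin(4t) + C_2e^(-3t)cos(4t), y(t) = -3C_1e^(-3t)sin(4t) - C_1e^(-3t)cos(4t) - C_2e^(-3t)sin(4t) + 3C_2e^(-3t)cos(4t)

Coefficient matrix A = [[-15, 4], [-40, 9]].
Characteristic polynomial det(A - λI) = λ^2 + 6λ + 25 = 0.
Eigenvalues λ = -3 ± 4i (complex conjugate pair).
For λ=-3+4i: an eigenvector is (0,-1) - i(-1,-3) = (0 + i, -1 + 3i).
A real fundamental pair from Re and Im of e^((-3+4i)t)v: X_1 = e^(-3t)(cos(4t)·(0,-1) + sin(4t)·(-1,-3)), X_2 = e^(-3t)(sin(4t)·(0,-1) - cos(4t)·(-1,-3)).
General solution: C_1X_1 + C_2X_2.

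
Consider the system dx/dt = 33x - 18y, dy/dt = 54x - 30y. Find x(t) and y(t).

Coefficient matrix A = [[33, -18], [54, -30]].
Characteristic polynomial det(A - λI) = λ^2 - 3λ - 18 = 0.
Eigenvalues λ = -3, 6.
For λ=-3: (A-λI) row 1 is [36, -18], so an eigenvector is (1, 2).
For λ=6: (A-λI) row 1 is [27, -18], so an eigenvector is (2, 3).
General solution: C_1e^(-3t)(1,2) + C_2e^(6t)(2,3).

x(t) = C_1e^(-3t) + 2C_2e^(6t), y(t) = 2C_1e^(-3t) + 3C_2e^(6t)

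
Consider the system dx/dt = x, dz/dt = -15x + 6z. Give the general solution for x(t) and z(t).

x(t) = -c_1e^(t), z(t) = -3c_1e^(t) + c_2e^(6t)

Coefficient matrix A = [[1, 0], [-15, 6]].
Characteristic polynomial det(A - λI) = λ^2 - 7λ + 6 = 0.
Eigenvalues λ = 1, 6.
For λ=1: (A-λI) row 2 is [-15, 5], so an eigenvector is (-1, -3).
For λ=6: (A-λI) row 1 is [-5, 0], so an eigenvector is (0, 1).
General solution: c_1e^(t)(-1,-3) + c_2e^(6t)(0,1).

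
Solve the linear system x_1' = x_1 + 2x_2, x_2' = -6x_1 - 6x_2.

Coefficient matrix A = [[1, 2], [-6, -6]].
Characteristic polynomial det(A - λI) = λ^2 + 5λ + 6 = 0.
Eigenvalues λ = -2, -3.
For λ=-2: (A-λI) row 1 is [3, 2], so an eigenvector is (-2, 3).
For λ=-3: (A-λI) row 1 is [4, 2], so an eigenvector is (1, -2).
General solution: c_1e^(-2t)(-2,3) + c_2e^(-3t)(1,-2).

x_1(t) = -2c_1e^(-2t) + c_2e^(-3t), x_2(t) = 3c_1e^(-2t) - 2c_2e^(-3t)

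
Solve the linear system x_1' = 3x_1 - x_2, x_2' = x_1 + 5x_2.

x_1(t) = c_1e^(4t) + c_2te^(4t) - c_2e^(4t), x_2(t) = -c_1e^(4t) - c_2te^(4t)

Coefficient matrix A = [[3, -1], [1, 5]].
Characteristic polynomial det(A - λI) = λ^2 - 8λ + 16 = 0.
Single eigenvalue λ = 4 with algebraic multiplicity 2.
Eigenvector v = (1,-1); generalized eigenvector w with (A-λI)w=v is (-1,0).
General solution: e^(4t)[c_1·v + c_2·(t·v + w)].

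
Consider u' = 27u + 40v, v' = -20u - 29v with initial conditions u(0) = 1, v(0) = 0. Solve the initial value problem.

Coefficient matrix A = [[27, 40], [-20, -29]].
Characteristic polynomial det(A - λI) = λ^2 + 2λ + 17 = 0.
Eigenvalues λ = -1 ± 4i (complex conjugate pair).
For λ=-1+4i: an eigenvector is (1,-1) - i(-3,2) = (1 + 3i, -1 - 2i).
A real fundamental pair from Re and Im of e^((-1+4i)t)v: X_1 = e^(-t)(cos(4t)·(1,-1) + sin(4t)·(-3,2)), X_2 = e^(-t)(sin(4t)·(1,-1) - cos(4t)·(-3,2)).
General solution: c_1X_1 + c_2X_2.
Applying u(0)=1, v(0)=0 gives c_1=-2, c_2=1.

u(t) = 7e^(-t)sin(4t) + e^(-t)cos(4t), v(t) = -5e^(-t)sin(4t)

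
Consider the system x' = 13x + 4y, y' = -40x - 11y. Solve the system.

Coefficient matrix A = [[13, 4], [-40, -11]].
Characteristic polynomial det(A - λI) = λ^2 - 2λ + 17 = 0.
Eigenvalues λ = 1 ± 4i (complex conjugate pair).
For λ=1+4i: an eigenvector is (1,-3) - i(0,-1) = (1, -3 + i).
A real fundamental pair from Re and Im of e^((1+4i)t)v: X_1 = e^(t)(cos(4t)·(1,-3) + sin(4t)·(0,-1)), X_2 = e^(t)(sin(4t)·(1,-3) - cos(4t)·(0,-1)).
General solution: C_1X_1 + C_2X_2.

x(t) = C_1e^(t)cos(4t) + C_2e^(t)sin(4t), y(t) = -C_1e^(t)sin(4t) - 3C_1e^(t)cos(4t) - 3C_2e^(t)sin(4t) + C_2e^(t)cos(4t)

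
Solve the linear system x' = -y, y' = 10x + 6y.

Coefficient matrix A = [[0, -1], [10, 6]].
Characteristic polynomial det(A - λI) = λ^2 - 6λ + 10 = 0.
Eigenvalues λ = 3 ± i (complex conjugate pair).
For λ=3+i: an eigenvector is (0,-1) - i(1,-3) = (0 - i, -1 + 3i).
A real fundamental pair from Re and Im of e^((3+i)t)v: X_1 = e^(3t)(cos(t)·(0,-1) + sin(t)·(1,-3)), X_2 = e^(3t)(sin(t)·(0,-1) - cos(t)·(1,-3)).
General solution: c_1X_1 + c_2X_2.

x(t) = c_1e^(3t)sin(t) - c_2e^(3t)cos(t), y(t) = -3c_1e^(3t)sin(t) - c_1e^(3t)cos(t) - c_2e^(3t)sin(t) + 3c_2e^(3t)cos(t)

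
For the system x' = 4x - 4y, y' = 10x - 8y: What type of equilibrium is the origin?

stable spiral

A = [[4,-4],[10,-8]]; det(A-λI) = λ^2 + 4λ + 8.
λ = -2 ± 2i: negative real part.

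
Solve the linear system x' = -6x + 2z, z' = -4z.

x(t) = c_1e^(-6t) - c_2e^(-4t), z(t) = -c_2e^(-4t)

Coefficient matrix A = [[-6, 2], [0, -4]].
Characteristic polynomial det(A - λI) = λ^2 + 10λ + 24 = 0.
Eigenvalues λ = -6, -4.
For λ=-6: (A-λI) row 1 is [0, 2], so an eigenvector is (1, 0).
For λ=-4: (A-λI) row 1 is [-2, 2], so an eigenvector is (-1, -1).
General solution: c_1e^(-6t)(1,0) + c_2e^(-4t)(-1,-1).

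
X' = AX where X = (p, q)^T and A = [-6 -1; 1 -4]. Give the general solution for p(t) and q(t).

p(t) = -K_1e^(-5t) - K_2te^(-5t) + 2K_2e^(-5t), q(t) = K_1e^(-5t) + K_2te^(-5t) - K_2e^(-5t)

Coefficient matrix A = [[-6, -1], [1, -4]].
Characteristic polynomial det(A - λI) = λ^2 + 10λ + 25 = 0.
Single eigenvalue λ = -5 with algebraic multiplicity 2.
Eigenvector v = (-1,1); generalized eigenvector w with (A-λI)w=v is (2,-1).
General solution: e^(-5t)[K_1·v + K_2·(t·v + w)].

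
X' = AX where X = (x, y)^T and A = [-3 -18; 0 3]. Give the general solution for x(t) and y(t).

x(t) = K_1e^(-3t) - 3K_2e^(3t), y(t) = K_2e^(3t)

Coefficient matrix A = [[-3, -18], [0, 3]].
Characteristic polynomial det(A - λI) = λ^2 - 9 = 0.
Eigenvalues λ = -3, 3.
For λ=-3: (A-λI) row 1 is [0, -18], so an eigenvector is (1, 0).
For λ=3: (A-λI) row 1 is [-6, -18], so an eigenvector is (-3, 1).
General solution: K_1e^(-3t)(1,0) + K_2e^(3t)(-3,1).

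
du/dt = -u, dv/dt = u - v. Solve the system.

Coefficient matrix A = [[-1, 0], [1, -1]].
Characteristic polynomial det(A - λI) = λ^2 + 2λ + 1 = 0.
Single eigenvalue λ = -1 with algebraic multiplicity 2.
Eigenvector v = (0,-1); generalized eigenvector w with (A-λI)w=v is (-1,-3).
General solution: e^(-t)[C_1·v + C_2·(t·v + w)].

u(t) = -C_2e^(-t), v(t) = -C_1e^(-t) - C_2te^(-t) - 3C_2e^(-t)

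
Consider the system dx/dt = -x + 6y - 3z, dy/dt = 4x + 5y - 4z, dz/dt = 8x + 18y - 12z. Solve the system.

Coefficient matrix A = [[-1, 6, -3], [4, 5, -4], [8, 18, -12]].
det(A - λI) = 0 gives eigenvalues λ = -1, -4, -3.
For λ=-1: eigenvector (1,2,4).
For λ=-4: eigenvector (1,0,1).
For λ=-3: eigenvector (0,1,2).
General solution: c_1e^(-t)(1,2,4) + c_2e^(-4t)(1,0,1) + c_3e^(-3t)(0,1,2).

x(t) = c_1e^(-t) + c_2e^(-4t), y(t) = 2c_1e^(-t) + c_3e^(-3t), z(t) = 4c_1e^(-t) + c_2e^(-4t) + 2c_3e^(-3t)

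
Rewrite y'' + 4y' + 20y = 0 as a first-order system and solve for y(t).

y(t) = c_1e^(-2t)cos(4t) + c_2e^(-2t)sin(4t)

Let x_1 = y, x_2 = y'. Then x_1' = x_2 and x_2' = -20x_1 - 4x_2.
A = [[0,1],[-20,-4]]; det(A-λI) = λ^2 + 4λ + 20.
Eigenvalues λ = -2 ± 4i.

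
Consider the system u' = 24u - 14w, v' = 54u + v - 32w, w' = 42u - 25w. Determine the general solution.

Coefficient matrix A = [[24, 0, -14], [54, 1, -32], [42, 0, -25]].
det(A - λI) = 0 gives eigenvalues λ = -4, 3, 1.
For λ=-4: eigenvector (1,2,2).
For λ=3: eigenvector (-2,-6,-3).
For λ=1: eigenvector (0,1,0).
General solution: C_1e^(-4t)(1,2,2) + C_2e^(3t)(-2,-6,-3) + C_3e^(t)(0,1,0).

u(t) = C_1e^(-4t) - 2C_2e^(3t), v(t) = 2C_1e^(-4t) - 6C_2e^(3t) + C_3e^(t), w(t) = 2C_1e^(-4t) - 3C_2e^(3t)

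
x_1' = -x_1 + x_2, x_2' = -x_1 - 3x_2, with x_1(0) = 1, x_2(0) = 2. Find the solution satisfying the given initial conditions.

x_1(t) = 3te^(-2t) + e^(-2t), x_2(t) = -3te^(-2t) + 2e^(-2t)

Coefficient matrix A = [[-1, 1], [-1, -3]].
Characteristic polynomial det(A - λI) = λ^2 + 4λ + 4 = 0.
Single eigenvalue λ = -2 with algebraic multiplicity 2.
Eigenvector v = (-1,1); generalized eigenvector w with (A-λI)w=v is (-3,2).
General solution: e^(-2t)[c_1·v + c_2·(t·v + w)].
Applying x_1(0)=1, x_2(0)=2 gives c_1=8, c_2=-3.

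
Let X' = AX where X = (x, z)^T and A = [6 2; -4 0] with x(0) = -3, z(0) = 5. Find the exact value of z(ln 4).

320

A = [[6,2],[-4,0]]; eigenvalues λ = 2, 4.
Eigenvectors: (-1,2) for λ=2, (1,-1) for λ=4.
From the initial condition, c_1 = 2, c_2 = -1.
z(ln 4) = (2)(4^2)(2) + (-1)(4^4)(-1) = 320.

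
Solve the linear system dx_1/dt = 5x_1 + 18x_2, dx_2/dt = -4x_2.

x_1(t) = -2C_1e^(-4t) - C_2e^(5t), x_2(t) = C_1e^(-4t)

Coefficient matrix A = [[5, 18], [0, -4]].
Characteristic polynomial det(A - λI) = λ^2 - λ - 20 = 0.
Eigenvalues λ = -4, 5.
For λ=-4: (A-λI) row 1 is [9, 18], so an eigenvector is (-2, 1).
For λ=5: (A-λI) row 1 is [0, 18], so an eigenvector is (-1, 0).
General solution: C_1e^(-4t)(-2,1) + C_2e^(5t)(-1,0).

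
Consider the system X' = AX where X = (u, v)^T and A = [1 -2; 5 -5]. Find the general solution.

u(t) = -C_1e^(-2t)sin(t) + C_1e^(-2t)cos(t) + C_2e^(-2t)sin(t) + C_2e^(-2t)cos(t), v(t) = -C_1e^(-2t)sin(t) + 2C_1e^(-2t)cos(t) + 2C_2e^(-2t)sin(t) + C_2e^(-2t)cos(t)

Coefficient matrix A = [[1, -2], [5, -5]].
Characteristic polynomial det(A - λI) = λ^2 + 4λ + 5 = 0.
Eigenvalues λ = -2 ± i (complex conjugate pair).
For λ=-2+i: an eigenvector is (1,2) - i(-1,-1) = (1 + i, 2 + i).
A real fundamental pair from Re and Im of e^((-2+i)t)v: X_1 = e^(-2t)(cos(t)·(1,2) + sin(t)·(-1,-1)), X_2 = e^(-2t)(sin(t)·(1,2) - cos(t)·(-1,-1)).
General solution: C_1X_1 + C_2X_2.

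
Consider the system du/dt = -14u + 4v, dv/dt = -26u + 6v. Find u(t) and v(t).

Coefficient matrix A = [[-14, 4], [-26, 6]].
Characteristic polynomial det(A - λI) = λ^2 + 8λ + 20 = 0.
Eigenvalues λ = -4 ± 2i (complex conjugate pair).
For λ=-4+2i: an eigenvector is (-1,-3) - i(-1,-2) = (-1 + i, -3 + 2i).
A real fundamental pair from Re and Im of e^((-4+2i)t)v: X_1 = e^(-4t)(cos(2t)·(-1,-3) + sin(2t)·(-1,-2)), X_2 = e^(-4t)(sin(2t)·(-1,-3) - cos(2t)·(-1,-2)).
General solution: K_1X_1 + K_2X_2.

u(t) = -K_1e^(-4t)sin(2t) - K_1e^(-4t)cos(2t) - K_2e^(-4t)sin(2t) + K_2e^(-4t)cos(2t), v(t) = -2K_1e^(-4t)sin(2t) - 3K_1e^(-4t)cos(2t) - 3K_2e^(-4t)sin(2t) + 2K_2e^(-4t)cos(2t)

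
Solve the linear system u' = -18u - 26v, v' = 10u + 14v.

u(t) = -2C_1e^(-2t)sin(2t) - 3C_1e^(-2t)cos(2t) - 3C_2e^(-2t)sin(2t) + 2C_2e^(-2t)cos(2t), v(t) = C_1e^(-2t)sin(2t) + 2C_1e^(-2t)cos(2t) + 2C_2e^(-2t)sin(2t) - C_2e^(-2t)cos(2t)

Coefficient matrix A = [[-18, -26], [10, 14]].
Characteristic polynomial det(A - λI) = λ^2 + 4λ + 8 = 0.
Eigenvalues λ = -2 ± 2i (complex conjugate pair).
For λ=-2+2i: an eigenvector is (-3,2) - i(-2,1) = (-3 + 2i, 2 - i).
A real fundamental pair from Re and Im of e^((-2+2i)t)v: X_1 = e^(-2t)(cos(2t)·(-3,2) + sin(2t)·(-2,1)), X_2 = e^(-2t)(sin(2t)·(-3,2) - cos(2t)·(-2,1)).
General solution: C_1X_1 + C_2X_2.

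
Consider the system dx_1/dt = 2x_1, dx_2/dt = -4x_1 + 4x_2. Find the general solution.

Coefficient matrix A = [[2, 0], [-4, 4]].
Characteristic polynomial det(A - λI) = λ^2 - 6λ + 8 = 0.
Eigenvalues λ = 2, 4.
For λ=2: (A-λI) row 2 is [-4, 2], so an eigenvector is (1, 2).
For λ=4: (A-λI) row 1 is [-2, 0], so an eigenvector is (0, 1).
General solution: C_1e^(2t)(1,2) + C_2e^(4t)(0,1).

x_1(t) = C_1e^(2t), x_2(t) = 2C_1e^(2t) + C_2e^(4t)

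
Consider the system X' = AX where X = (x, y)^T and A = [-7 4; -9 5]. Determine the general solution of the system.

x(t) = 2c_1e^(-t) + 2c_2te^(-t) - c_2e^(-t), y(t) = 3c_1e^(-t) + 3c_2te^(-t) - c_2e^(-t)

Coefficient matrix A = [[-7, 4], [-9, 5]].
Characteristic polynomial det(A - λI) = λ^2 + 2λ + 1 = 0.
Single eigenvalue λ = -1 with algebraic multiplicity 2.
Eigenvector v = (2,3); generalized eigenvector w with (A-λI)w=v is (-1,-1).
General solution: e^(-t)[c_1·v + c_2·(t·v + w)].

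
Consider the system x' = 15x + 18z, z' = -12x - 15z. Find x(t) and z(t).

x(t) = C_1e^(-3t) + 3C_2e^(3t), z(t) = -C_1e^(-3t) - 2C_2e^(3t)

Coefficient matrix A = [[15, 18], [-12, -15]].
Characteristic polynomial det(A - λI) = λ^2 - 9 = 0.
Eigenvalues λ = -3, 3.
For λ=-3: (A-λI) row 1 is [18, 18], so an eigenvector is (1, -1).
For λ=3: (A-λI) row 1 is [12, 18], so an eigenvector is (3, -2).
General solution: C_1e^(-3t)(1,-1) + C_2e^(3t)(3,-2).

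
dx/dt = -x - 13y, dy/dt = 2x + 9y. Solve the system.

Coefficient matrix A = [[-1, -13], [2, 9]].
Characteristic polynomial det(A - λI) = λ^2 - 8λ + 17 = 0.
Eigenvalues λ = 4 ± i (complex conjugate pair).
For λ=4+i: an eigenvector is (-2,1) - i(-3,1) = (-2 + 3i, 1 - i).
A real fundamental pair from Re and Im of e^((4+i)t)v: X_1 = e^(4t)(cos(t)·(-2,1) + sin(t)·(-3,1)), X_2 = e^(4t)(sin(t)·(-2,1) - cos(t)·(-3,1)).
General solution: K_1X_1 + K_2X_2.

x(t) = -3K_1e^(4t)sin(t) - 2K_1e^(4t)cos(t) - 2K_2e^(4t)sin(t) + 3K_2e^(4t)cos(t), y(t) = K_1e^(4t)sin(t) + K_1e^(4t)cos(t) + K_2e^(4t)sin(t) - K_2e^(4t)cos(t)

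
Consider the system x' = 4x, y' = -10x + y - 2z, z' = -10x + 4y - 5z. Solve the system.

x(t) = c_1e^(4t), y(t) = -2c_1e^(4t) + c_2e^(-t) + c_3e^(-3t), z(t) = -2c_1e^(4t) + c_2e^(-t) + 2c_3e^(-3t)

Coefficient matrix A = [[4, 0, 0], [-10, 1, -2], [-10, 4, -5]].
det(A - λI) = 0 gives eigenvalues λ = 4, -1, -3.
For λ=4: eigenvector (1,-2,-2).
For λ=-1: eigenvector (0,1,1).
For λ=-3: eigenvector (0,1,2).
General solution: c_1e^(4t)(1,-2,-2) + c_2e^(-t)(0,1,1) + c_3e^(-3t)(0,1,2).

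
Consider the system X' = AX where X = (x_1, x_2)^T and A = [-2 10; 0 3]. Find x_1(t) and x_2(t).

x_1(t) = 2C_1e^(3t) - C_2e^(-2t), x_2(t) = C_1e^(3t)

Coefficient matrix A = [[-2, 10], [0, 3]].
Characteristic polynomial det(A - λI) = λ^2 - λ - 6 = 0.
Eigenvalues λ = 3, -2.
For λ=3: (A-λI) row 1 is [-5, 10], so an eigenvector is (2, 1).
For λ=-2: (A-λI) row 1 is [0, 10], so an eigenvector is (-1, 0).
General solution: C_1e^(3t)(2,1) + C_2e^(-2t)(-1,0).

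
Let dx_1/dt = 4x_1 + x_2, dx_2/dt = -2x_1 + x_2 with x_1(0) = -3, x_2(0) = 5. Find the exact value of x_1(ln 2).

-16

A = [[4,1],[-2,1]]; eigenvalues λ = 3, 2.
Eigenvectors: (-1,1) for λ=3, (-1,2) for λ=2.
From the initial condition, c_1 = 1, c_2 = 2.
x_1(ln 2) = (1)(2^3)(-1) + (2)(2^2)(-1) = -16.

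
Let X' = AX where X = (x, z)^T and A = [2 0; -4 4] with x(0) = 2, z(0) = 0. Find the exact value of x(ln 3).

18

A = [[2,0],[-4,4]]; eigenvalues λ = 2, 4.
Eigenvectors: (-1,-2) for λ=2, (0,-1) for λ=4.
From the initial condition, c_1 = -2, c_2 = 4.
x(ln 3) = (-2)(3^2)(-1) + (4)(3^4)(0) = 18.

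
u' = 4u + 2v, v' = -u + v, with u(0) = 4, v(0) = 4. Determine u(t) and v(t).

u(t) = 16e^(3t) - 12e^(2t), v(t) = -8e^(3t) + 12e^(2t)

Coefficient matrix A = [[4, 2], [-1, 1]].
Characteristic polynomial det(A - λI) = λ^2 - 5λ + 6 = 0.
Eigenvalues λ = 2, 3.
For λ=2: (A-λI) row 1 is [2, 2], so an eigenvector is (1, -1).
For λ=3: (A-λI) row 1 is [1, 2], so an eigenvector is (-2, 1).
General solution: C_1e^(2t)(1,-1) + C_2e^(3t)(-2,1).
Applying u(0)=4, v(0)=4 gives C_1=-12, C_2=-8.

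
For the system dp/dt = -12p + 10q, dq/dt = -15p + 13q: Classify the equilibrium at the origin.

A = [[-12,10],[-15,13]]; det(A-λI) = λ^2 - λ - 6.
λ = 3, -2: opposite signs.

saddle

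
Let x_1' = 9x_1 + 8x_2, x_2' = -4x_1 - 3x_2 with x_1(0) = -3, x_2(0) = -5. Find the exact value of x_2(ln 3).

A = [[9,8],[-4,-3]]; eigenvalues λ = 1, 5.
Eigenvectors: (1,-1) for λ=1, (2,-1) for λ=5.
From the initial condition, c_1 = 13, c_2 = -8.
x_2(ln 3) = (13)(3^1)(-1) + (-8)(3^5)(-1) = 1905.

1905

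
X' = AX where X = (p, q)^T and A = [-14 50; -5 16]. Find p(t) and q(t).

p(t) = -c_1e^(t)sin(5t) - 3c_1e^(t)cos(5t) - 3c_2e^(t)sin(5t) + c_2e^(t)cos(5t), q(t) = -c_1e^(t)cos(5t) - c_2e^(t)sin(5t)

Coefficient matrix A = [[-14, 50], [-5, 16]].
Characteristic polynomial det(A - λI) = λ^2 - 2λ + 26 = 0.
Eigenvalues λ = 1 ± 5i (complex conjugate pair).
For λ=1+5i: an eigenvector is (-3,-1) - i(-1,0) = (-3 + i, -1).
A real fundamental pair from Re and Im of e^((1+5i)t)v: X_1 = e^(t)(cos(5t)·(-3,-1) + sin(5t)·(-1,0)), X_2 = e^(t)(sin(5t)·(-3,-1) - cos(5t)·(-1,0)).
General solution: c_1X_1 + c_2X_2.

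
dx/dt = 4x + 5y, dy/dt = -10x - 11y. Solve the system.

Coefficient matrix A = [[4, 5], [-10, -11]].
Characteristic polynomial det(A - λI) = λ^2 + 7λ + 6 = 0.
Eigenvalues λ = -6, -1.
For λ=-6: (A-λI) row 1 is [10, 5], so an eigenvector is (1, -2).
For λ=-1: (A-λI) row 1 is [5, 5], so an eigenvector is (-1, 1).
General solution: K_1e^(-6t)(1,-2) + K_2e^(-t)(-1,1).

x(t) = K_1e^(-6t) - K_2e^(-t), y(t) = -2K_1e^(-6t) + K_2e^(-t)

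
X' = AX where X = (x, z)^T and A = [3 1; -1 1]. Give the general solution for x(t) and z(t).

Coefficient matrix A = [[3, 1], [-1, 1]].
Characteristic polynomial det(A - λI) = λ^2 - 4λ + 4 = 0.
Single eigenvalue λ = 2 with algebraic multiplicity 2.
Eigenvector v = (-1,1); generalized eigenvector w with (A-λI)w=v is (-2,1).
General solution: e^(2t)[C_1·v + C_2·(t·v + w)].

x(t) = -C_1e^(2t) - C_2te^(2t) - 2C_2e^(2t), z(t) = C_1e^(2t) + C_2te^(2t) + C_2e^(2t)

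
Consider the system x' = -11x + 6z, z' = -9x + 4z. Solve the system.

Coefficient matrix A = [[-11, 6], [-9, 4]].
Characteristic polynomial det(A - λI) = λ^2 + 7λ + 10 = 0.
Eigenvalues λ = -2, -5.
For λ=-2: (A-λI) row 1 is [-9, 6], so an eigenvector is (2, 3).
For λ=-5: (A-λI) row 1 is [-6, 6], so an eigenvector is (-1, -1).
General solution: C_1e^(-2t)(2,3) + C_2e^(-5t)(-1,-1).

x(t) = 2C_1e^(-2t) - C_2e^(-5t), z(t) = 3C_1e^(-2t) - C_2e^(-5t)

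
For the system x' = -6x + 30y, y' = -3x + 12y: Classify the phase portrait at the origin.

A = [[-6,30],[-3,12]]; det(A-λI) = λ^2 - 6λ + 18.
λ = 3 ± 3i: positive real part.

unstable spiral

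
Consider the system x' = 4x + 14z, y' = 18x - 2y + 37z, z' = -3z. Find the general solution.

Coefficient matrix A = [[4, 0, 14], [18, -2, 37], [0, 0, -3]].
det(A - λI) = 0 gives eigenvalues λ = 4, -3, -2.
For λ=4: eigenvector (1,3,0).
For λ=-3: eigenvector (-2,-1,1).
For λ=-2: eigenvector (0,1,0).
General solution: c_1e^(4t)(1,3,0) + c_2e^(-3t)(-2,-1,1) + c_3e^(-2t)(0,1,0).

x(t) = c_1e^(4t) - 2c_2e^(-3t), y(t) = 3c_1e^(4t) - c_2e^(-3t) + c_3e^(-2t), z(t) = c_2e^(-3t)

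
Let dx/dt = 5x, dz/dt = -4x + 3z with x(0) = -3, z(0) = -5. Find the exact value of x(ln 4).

A = [[5,0],[-4,3]]; eigenvalues λ = 5, 3.
Eigenvectors: (-1,2) for λ=5, (0,-1) for λ=3.
From the initial condition, c_1 = 3, c_2 = 11.
x(ln 4) = (3)(4^5)(-1) + (11)(4^3)(0) = -3072.

-3072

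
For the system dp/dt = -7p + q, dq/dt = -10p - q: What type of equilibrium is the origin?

stable spiral

A = [[-7,1],[-10,-1]]; det(A-λI) = λ^2 + 8λ + 17.
λ = -4 ± i: negative real part.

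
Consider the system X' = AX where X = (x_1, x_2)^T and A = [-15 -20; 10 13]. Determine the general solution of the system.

Coefficient matrix A = [[-15, -20], [10, 13]].
Characteristic polynomial det(A - λI) = λ^2 + 2λ + 5 = 0.
Eigenvalues λ = -1 ± 2i (complex conjugate pair).
For λ=-1+2i: an eigenvector is (3,-2) - i(-1,1) = (3 + i, -2 - i).
A real fundamental pair from Re and Im of e^((-1+2i)t)v: X_1 = e^(-t)(cos(2t)·(3,-2) + sin(2t)·(-1,1)), X_2 = e^(-t)(sin(2t)·(3,-2) - cos(2t)·(-1,1)).
General solution: K_1X_1 + K_2X_2.

x_1(t) = -K_1e^(-t)sin(2t) + 3K_1e^(-t)cos(2t) + 3K_2e^(-t)sin(2t) + K_2e^(-t)cos(2t), x_2(t) = K_1e^(-t)sin(2t) - 2K_1e^(-t)cos(2t) - 2K_2e^(-t)sin(2t) - K_2e^(-t)cos(2t)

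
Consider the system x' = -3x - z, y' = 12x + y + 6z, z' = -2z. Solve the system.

x(t) = K_1e^(-3t) - K_3e^(-2t), y(t) = -3K_1e^(-3t) + K_2e^(t) + 2K_3e^(-2t), z(t) = K_3e^(-2t)

Coefficient matrix A = [[-3, 0, -1], [12, 1, 6], [0, 0, -2]].
det(A - λI) = 0 gives eigenvalues λ = -3, 1, -2.
For λ=-3: eigenvector (1,-3,0).
For λ=1: eigenvector (0,1,0).
For λ=-2: eigenvector (-1,2,1).
General solution: K_1e^(-3t)(1,-3,0) + K_2e^(t)(0,1,0) + K_3e^(-2t)(-1,2,1).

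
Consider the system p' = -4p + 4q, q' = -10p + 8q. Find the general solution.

Coefficient matrix A = [[-4, 4], [-10, 8]].
Characteristic polynomial det(A - λI) = λ^2 - 4λ + 8 = 0.
Eigenvalues λ = 2 ± 2i (complex conjugate pair).
For λ=2+2i: an eigenvector is (-1,-1) - i(1,2) = (-1 - i, -1 - 2i).
A real fundamental pair from Re and Im of e^((2+2i)t)v: X_1 = e^(2t)(cos(2t)·(-1,-1) + sin(2t)·(1,2)), X_2 = e^(2t)(sin(2t)·(-1,-1) - cos(2t)·(1,2)).
General solution: K_1X_1 + K_2X_2.

p(t) = K_1e^(2t)sin(2t) - K_1e^(2t)cos(2t) - K_2e^(2t)sin(2t) - K_2e^(2t)cos(2t), q(t) = 2K_1e^(2t)sin(2t) - K_1e^(2t)cos(2t) - K_2e^(2t)sin(2t) - 2K_2e^(2t)cos(2t)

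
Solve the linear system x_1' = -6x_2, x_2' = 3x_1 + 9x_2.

x_1(t) = -c_1e^(6t) - 2c_2e^(3t), x_2(t) = c_1e^(6t) + c_2e^(3t)

Coefficient matrix A = [[0, -6], [3, 9]].
Characteristic polynomial det(A - λI) = λ^2 - 9λ + 18 = 0.
Eigenvalues λ = 6, 3.
For λ=6: (A-λI) row 1 is [-6, -6], so an eigenvector is (-1, 1).
For λ=3: (A-λI) row 1 is [-3, -6], so an eigenvector is (-2, 1).
General solution: c_1e^(6t)(-1,1) + c_2e^(3t)(-2,1).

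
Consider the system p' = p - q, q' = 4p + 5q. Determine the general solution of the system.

p(t) = C_1e^(3t) + C_2te^(3t), q(t) = -2C_1e^(3t) - 2C_2te^(3t) - C_2e^(3t)

Coefficient matrix A = [[1, -1], [4, 5]].
Characteristic polynomial det(A - λI) = λ^2 - 6λ + 9 = 0.
Single eigenvalue λ = 3 with algebraic multiplicity 2.
Eigenvector v = (1,-2); generalized eigenvector w with (A-λI)w=v is (0,-1).
General solution: e^(3t)[C_1·v + C_2·(t·v + w)].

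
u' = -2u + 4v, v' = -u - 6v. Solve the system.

Coefficient matrix A = [[-2, 4], [-1, -6]].
Characteristic polynomial det(A - λI) = λ^2 + 8λ + 16 = 0.
Single eigenvalue λ = -4 with algebraic multiplicity 2.
Eigenvector v = (2,-1); generalized eigenvector w with (A-λI)w=v is (-3,2).
General solution: e^(-4t)[C_1·v + C_2·(t·v + w)].

u(t) = 2C_1e^(-4t) + 2C_2te^(-4t) - 3C_2e^(-4t), v(t) = -C_1e^(-4t) - C_2te^(-4t) + 2C_2e^(-4t)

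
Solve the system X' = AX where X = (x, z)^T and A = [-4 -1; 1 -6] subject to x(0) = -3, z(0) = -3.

x(t) = -3e^(-5t), z(t) = -3e^(-5t)

Coefficient matrix A = [[-4, -1], [1, -6]].
Characteristic polynomial det(A - λI) = λ^2 + 10λ + 25 = 0.
Single eigenvalue λ = -5 with algebraic multiplicity 2.
Eigenvector v = (1,1); generalized eigenvector w with (A-λI)w=v is (2,1).
General solution: e^(-5t)[C_1·v + C_2·(t·v + w)].
Applying x(0)=-3, z(0)=-3 gives C_1=-3, C_2=0.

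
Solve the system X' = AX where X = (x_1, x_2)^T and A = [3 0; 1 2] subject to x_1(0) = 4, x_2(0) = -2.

x_1(t) = 4e^(3t), x_2(t) = 4e^(3t) - 6e^(2t)

Coefficient matrix A = [[3, 0], [1, 2]].
Characteristic polynomial det(A - λI) = λ^2 - 5λ + 6 = 0.
Eigenvalues λ = 3, 2.
For λ=3: (A-λI) row 2 is [1, -1], so an eigenvector is (1, 1).
For λ=2: (A-λI) row 1 is [1, 0], so an eigenvector is (0, -1).
General solution: c_1e^(3t)(1,1) + c_2e^(2t)(0,-1).
Applying x_1(0)=4, x_2(0)=-2 gives c_1=4, c_2=6.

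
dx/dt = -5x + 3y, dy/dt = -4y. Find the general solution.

x(t) = -c_1e^(-5t) + 3c_2e^(-4t), y(t) = c_2e^(-4t)

Coefficient matrix A = [[-5, 3], [0, -4]].
Characteristic polynomial det(A - λI) = λ^2 + 9λ + 20 = 0.
Eigenvalues λ = -5, -4.
For λ=-5: (A-λI) row 1 is [0, 3], so an eigenvector is (-1, 0).
For λ=-4: (A-λI) row 1 is [-1, 3], so an eigenvector is (3, 1).
General solution: c_1e^(-5t)(-1,0) + c_2e^(-4t)(3,1).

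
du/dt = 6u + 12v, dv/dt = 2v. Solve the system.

u(t) = 3K_1e^(2t) + K_2e^(6t), v(t) = -K_1e^(2t)

Coefficient matrix A = [[6, 12], [0, 2]].
Characteristic polynomial det(A - λI) = λ^2 - 8λ + 12 = 0.
Eigenvalues λ = 2, 6.
For λ=2: (A-λI) row 1 is [4, 12], so an eigenvector is (3, -1).
For λ=6: (A-λI) row 1 is [0, 12], so an eigenvector is (1, 0).
General solution: K_1e^(2t)(3,-1) + K_2e^(6t)(1,0).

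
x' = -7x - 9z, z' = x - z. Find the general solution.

Coefficient matrix A = [[-7, -9], [1, -1]].
Characteristic polynomial det(A - λI) = λ^2 + 8λ + 16 = 0.
Single eigenvalue λ = -4 with algebraic multiplicity 2.
Eigenvector v = (-3,1); generalized eigenvector w with (A-λI)w=v is (-2,1).
General solution: e^(-4t)[c_1·v + c_2·(t·v + w)].

x(t) = -3c_1e^(-4t) - 3c_2te^(-4t) - 2c_2e^(-4t), z(t) = c_1e^(-4t) + c_2te^(-4t) + c_2e^(-4t)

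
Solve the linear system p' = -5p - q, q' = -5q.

Coefficient matrix A = [[-5, -1], [0, -5]].
Characteristic polynomial det(A - λI) = λ^2 + 10λ + 25 = 0.
Single eigenvalue λ = -5 with algebraic multiplicity 2.
Eigenvector v = (-1,0); generalized eigenvector w with (A-λI)w=v is (-1,1).
General solution: e^(-5t)[c_1·v + c_2·(t·v + w)].

p(t) = -c_1e^(-5t) - c_2te^(-5t) - c_2e^(-5t), q(t) = c_2e^(-5t)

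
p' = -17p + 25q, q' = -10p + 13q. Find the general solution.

p(t) = -C_1e^(-2t)sin(5t) + 2C_1e^(-2t)cos(5t) + 2C_2e^(-2t)sin(5t) + C_2e^(-2t)cos(5t), q(t) = -C_1e^(-2t)sin(5t) + C_1e^(-2t)cos(5t) + C_2e^(-2t)sin(5t) + C_2e^(-2t)cos(5t)

Coefficient matrix A = [[-17, 25], [-10, 13]].
Characteristic polynomial det(A - λI) = λ^2 + 4λ + 29 = 0.
Eigenvalues λ = -2 ± 5i (complex conjugate pair).
For λ=-2+5i: an eigenvector is (2,1) - i(-1,-1) = (2 + i, 1 + i).
A real fundamental pair from Re and Im of e^((-2+5i)t)v: X_1 = e^(-2t)(cos(5t)·(2,1) + sin(5t)·(-1,-1)), X_2 = e^(-2t)(sin(5t)·(2,1) - cos(5t)·(-1,-1)).
General solution: C_1X_1 + C_2X_2.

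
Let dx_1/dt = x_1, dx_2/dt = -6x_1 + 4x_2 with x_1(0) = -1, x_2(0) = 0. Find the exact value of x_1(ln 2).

A = [[1,0],[-6,4]]; eigenvalues λ = 4, 1.
Eigenvectors: (0,1) for λ=4, (-1,-2) for λ=1.
From the initial condition, c_1 = 2, c_2 = 1.
x_1(ln 2) = (2)(2^4)(0) + (1)(2^1)(-1) = -2.

-2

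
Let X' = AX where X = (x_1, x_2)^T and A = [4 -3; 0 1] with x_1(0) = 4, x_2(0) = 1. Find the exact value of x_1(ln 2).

A = [[4,-3],[0,1]]; eigenvalues λ = 1, 4.
Eigenvectors: (1,1) for λ=1, (-1,0) for λ=4.
From the initial condition, c_1 = 1, c_2 = -3.
x_1(ln 2) = (1)(2^1)(1) + (-3)(2^4)(-1) = 50.

50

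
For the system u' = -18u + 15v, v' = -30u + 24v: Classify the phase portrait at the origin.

A = [[-18,15],[-30,24]]; det(A-λI) = λ^2 - 6λ + 18.
λ = 3 ± 3i: positive real part.

unstable spiral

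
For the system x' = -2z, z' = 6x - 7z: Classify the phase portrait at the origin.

A = [[0,-2],[6,-7]]; det(A-λI) = λ^2 + 7λ + 12.
λ = -3, -4: both negative.

stable node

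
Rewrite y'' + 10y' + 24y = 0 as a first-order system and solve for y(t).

y(t) = C_1e^(-6t) + C_2e^(-4t)

Let x_1 = y, x_2 = y'. Then x_1' = x_2 and x_2' = -24x_1 - 10x_2.
A = [[0,1],[-24,-10]]; det(A-λI) = λ^2 + 10λ + 24.
Eigenvalues λ = -6, -4 with eigenvectors (1,-6), (1,-4).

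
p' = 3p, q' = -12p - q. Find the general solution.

p(t) = -c_2e^(3t), q(t) = c_1e^(-t) + 3c_2e^(3t)

Coefficient matrix A = [[3, 0], [-12, -1]].
Characteristic polynomial det(A - λI) = λ^2 - 2λ - 3 = 0.
Eigenvalues λ = -1, 3.
For λ=-1: (A-λI) row 1 is [4, 0], so an eigenvector is (0, 1).
For λ=3: (A-λI) row 2 is [-12, -4], so an eigenvector is (-1, 3).
General solution: c_1e^(-t)(0,1) + c_2e^(3t)(-1,3).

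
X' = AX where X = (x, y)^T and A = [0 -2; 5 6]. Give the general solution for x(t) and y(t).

x(t) = -c_1e^(3t)sin(t) - c_1e^(3t)cos(t) - c_2e^(3t)sin(t) + c_2e^(3t)cos(t), y(t) = c_1e^(3t)sin(t) + 2c_1e^(3t)cos(t) + 2c_2e^(3t)sin(t) - c_2e^(3t)cos(t)

Coefficient matrix A = [[0, -2], [5, 6]].
Characteristic polynomial det(A - λI) = λ^2 - 6λ + 10 = 0.
Eigenvalues λ = 3 ± i (complex conjugate pair).
For λ=3+i: an eigenvector is (-1,2) - i(-1,1) = (-1 + i, 2 - i).
A real fundamental pair from Re and Im of e^((3+i)t)v: X_1 = e^(3t)(cos(t)·(-1,2) + sin(t)·(-1,1)), X_2 = e^(3t)(sin(t)·(-1,2) - cos(t)·(-1,1)).
General solution: c_1X_1 + c_2X_2.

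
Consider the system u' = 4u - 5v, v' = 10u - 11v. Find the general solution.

u(t) = -c_1e^(-6t) + c_2e^(-t), v(t) = -2c_1e^(-6t) + c_2e^(-t)

Coefficient matrix A = [[4, -5], [10, -11]].
Characteristic polynomial det(A - λI) = λ^2 + 7λ + 6 = 0.
Eigenvalues λ = -6, -1.
For λ=-6: (A-λI) row 1 is [10, -5], so an eigenvector is (-1, -2).
For λ=-1: (A-λI) row 1 is [5, -5], so an eigenvector is (1, 1).
General solution: c_1e^(-6t)(-1,-2) + c_2e^(-t)(1,1).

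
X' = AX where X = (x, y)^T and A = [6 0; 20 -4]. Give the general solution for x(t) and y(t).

Coefficient matrix A = [[6, 0], [20, -4]].
Characteristic polynomial det(A - λI) = λ^2 - 2λ - 24 = 0.
Eigenvalues λ = 6, -4.
For λ=6: (A-λI) row 2 is [20, -10], so an eigenvector is (1, 2).
For λ=-4: (A-λI) row 1 is [10, 0], so an eigenvector is (0, -1).
General solution: C_1e^(6t)(1,2) + C_2e^(-4t)(0,-1).

x(t) = C_1e^(6t), y(t) = 2C_1e^(6t) - C_2e^(-4t)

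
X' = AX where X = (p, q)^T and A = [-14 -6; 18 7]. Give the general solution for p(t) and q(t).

p(t) = c_1e^(-2t) - 2c_2e^(-5t), q(t) = -2c_1e^(-2t) + 3c_2e^(-5t)

Coefficient matrix A = [[-14, -6], [18, 7]].
Characteristic polynomial det(A - λI) = λ^2 + 7λ + 10 = 0.
Eigenvalues λ = -2, -5.
For λ=-2: (A-λI) row 1 is [-12, -6], so an eigenvector is (1, -2).
For λ=-5: (A-λI) row 1 is [-9, -6], so an eigenvector is (-2, 3).
General solution: c_1e^(-2t)(1,-2) + c_2e^(-5t)(-2,3).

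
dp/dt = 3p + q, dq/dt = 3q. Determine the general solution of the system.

Coefficient matrix A = [[3, 1], [0, 3]].
Characteristic polynomial det(A - λI) = λ^2 - 6λ + 9 = 0.
Single eigenvalue λ = 3 with algebraic multiplicity 2.
Eigenvector v = (1,0); generalized eigenvector w with (A-λI)w=v is (-2,1).
General solution: e^(3t)[c_1·v + c_2·(t·v + w)].

p(t) = c_1e^(3t) + c_2te^(3t) - 2c_2e^(3t), q(t) = c_2e^(3t)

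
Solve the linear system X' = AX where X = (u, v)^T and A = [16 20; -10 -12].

u(t) = -3c_1e^(2t)sin(2t) + c_1e^(2t)cos(2t) + c_2e^(2t)sin(2t) + 3c_2e^(2t)cos(2t), v(t) = 2c_1e^(2t)sin(2t) - c_1e^(2t)cos(2t) - c_2e^(2t)sin(2t) - 2c_2e^(2t)cos(2t)

Coefficient matrix A = [[16, 20], [-10, -12]].
Characteristic polynomial det(A - λI) = λ^2 - 4λ + 8 = 0.
Eigenvalues λ = 2 ± 2i (complex conjugate pair).
For λ=2+2i: an eigenvector is (1,-1) - i(-3,2) = (1 + 3i, -1 - 2i).
A real fundamental pair from Re and Im of e^((2+2i)t)v: X_1 = e^(2t)(cos(2t)·(1,-1) + sin(2t)·(-3,2)), X_2 = e^(2t)(sin(2t)·(1,-1) - cos(2t)·(-3,2)).
General solution: c_1X_1 + c_2X_2.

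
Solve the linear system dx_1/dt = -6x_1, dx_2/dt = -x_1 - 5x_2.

Coefficient matrix A = [[-6, 0], [-1, -5]].
Characteristic polynomial det(A - λI) = λ^2 + 11λ + 30 = 0.
Eigenvalues λ = -5, -6.
For λ=-5: (A-λI) row 1 is [-1, 0], so an eigenvector is (0, -1).
For λ=-6: (A-λI) row 2 is [-1, 1], so an eigenvector is (1, 1).
General solution: K_1e^(-5t)(0,-1) + K_2e^(-6t)(1,1).

x_1(t) = K_2e^(-6t), x_2(t) = -K_1e^(-5t) + K_2e^(-6t)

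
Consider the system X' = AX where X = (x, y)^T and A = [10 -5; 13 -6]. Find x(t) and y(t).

x(t) = 2c_1e^(2t)sin(t) - c_1e^(2t)cos(t) - c_2e^(2t)sin(t) - 2c_2e^(2t)cos(t), y(t) = 3c_1e^(2t)sin(t) - 2c_1e^(2t)cos(t) - 2c_2e^(2t)sin(t) - 3c_2e^(2t)cos(t)

Coefficient matrix A = [[10, -5], [13, -6]].
Characteristic polynomial det(A - λI) = λ^2 - 4λ + 5 = 0.
Eigenvalues λ = 2 ± i (complex conjugate pair).
For λ=2+i: an eigenvector is (-1,-2) - i(2,3) = (-1 - 2i, -2 - 3i).
A real fundamental pair from Re and Im of e^((2+i)t)v: X_1 = e^(2t)(cos(t)·(-1,-2) + sin(t)·(2,3)), X_2 = e^(2t)(sin(t)·(-1,-2) - cos(t)·(2,3)).
General solution: c_1X_1 + c_2X_2.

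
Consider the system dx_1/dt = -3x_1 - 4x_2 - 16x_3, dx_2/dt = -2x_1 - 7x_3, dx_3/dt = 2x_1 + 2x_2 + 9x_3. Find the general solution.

x_1(t) = 3c_1e^(t) - 2c_2e^(3t) + 4c_3e^(2t), x_2(t) = c_1e^(t) - c_2e^(3t) + 3c_3e^(2t), x_3(t) = -c_1e^(t) + c_2e^(3t) - 2c_3e^(2t)

Coefficient matrix A = [[-3, -4, -16], [-2, 0, -7], [2, 2, 9]].
det(A - λI) = 0 gives eigenvalues λ = 1, 3, 2.
For λ=1: eigenvector (3,1,-1).
For λ=3: eigenvector (-2,-1,1).
For λ=2: eigenvector (4,3,-2).
General solution: c_1e^(t)(3,1,-1) + c_2e^(3t)(-2,-1,1) + c_3e^(2t)(4,3,-2).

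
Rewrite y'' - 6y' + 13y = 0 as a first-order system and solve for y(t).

Let x_1 = y, x_2 = y'. Then x_1' = x_2 and x_2' = -13x_1 + 6x_2.
A = [[0,1],[-13,6]]; det(A-λI) = λ^2 - 6λ + 13.
Eigenvalues λ = 3 ± 2i.

y(t) = C_1e^(3t)cos(2t) + C_2e^(3t)sin(2t)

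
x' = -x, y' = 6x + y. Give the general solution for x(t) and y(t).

Coefficient matrix A = [[-1, 0], [6, 1]].
Characteristic polynomial det(A - λI) = λ^2 - 1 = 0.
Eigenvalues λ = 1, -1.
For λ=1: (A-λI) row 1 is [-2, 0], so an eigenvector is (0, 1).
For λ=-1: (A-λI) row 2 is [6, 2], so an eigenvector is (1, -3).
General solution: c_1e^(t)(0,1) + c_2e^(-t)(1,-3).

x(t) = c_2e^(-t), y(t) = c_1e^(t) - 3c_2e^(-t)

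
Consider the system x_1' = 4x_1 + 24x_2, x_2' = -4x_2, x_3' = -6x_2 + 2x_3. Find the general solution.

Coefficient matrix A = [[4, 24, 0], [0, -4, 0], [0, -6, 2]].
det(A - λI) = 0 gives eigenvalues λ = 2, -4, 4.
For λ=2: eigenvector (0,0,1).
For λ=-4: eigenvector (-3,1,1).
For λ=4: eigenvector (1,0,0).
General solution: c_1e^(2t)(0,0,1) + c_2e^(-4t)(-3,1,1) + c_3e^(4t)(1,0,0).

x_1(t) = -3c_2e^(-4t) + c_3e^(4t), x_2(t) = c_2e^(-4t), x_3(t) = c_1e^(2t) + c_2e^(-4t)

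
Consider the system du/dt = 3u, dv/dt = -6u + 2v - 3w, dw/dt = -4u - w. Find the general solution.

u(t) = K_3e^(3t), v(t) = K_1e^(-t) + K_2e^(2t) - 3K_3e^(3t), w(t) = K_1e^(-t) - K_3e^(3t)

Coefficient matrix A = [[3, 0, 0], [-6, 2, -3], [-4, 0, -1]].
det(A - λI) = 0 gives eigenvalues λ = -1, 2, 3.
For λ=-1: eigenvector (0,1,1).
For λ=2: eigenvector (0,1,0).
For λ=3: eigenvector (1,-3,-1).
General solution: K_1e^(-t)(0,1,1) + K_2e^(2t)(0,1,0) + K_3e^(3t)(1,-3,-1).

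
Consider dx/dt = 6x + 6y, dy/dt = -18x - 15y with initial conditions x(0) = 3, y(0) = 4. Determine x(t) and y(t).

Coefficient matrix A = [[6, 6], [-18, -15]].
Characteristic polynomial det(A - λI) = λ^2 + 9λ + 18 = 0.
Eigenvalues λ = -6, -3.
For λ=-6: (A-λI) row 1 is [12, 6], so an eigenvector is (-1, 2).
For λ=-3: (A-λI) row 1 is [9, 6], so an eigenvector is (-2, 3).
General solution: c_1e^(-6t)(-1,2) + c_2e^(-3t)(-2,3).
Applying x(0)=3, y(0)=4 gives c_1=17, c_2=-10.

x(t) = 20e^(-3t) - 17e^(-6t), y(t) = -30e^(-3t) + 34e^(-6t)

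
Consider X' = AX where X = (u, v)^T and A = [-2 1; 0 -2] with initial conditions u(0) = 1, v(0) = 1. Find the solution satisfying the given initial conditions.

u(t) = te^(-2t) + e^(-2t), v(t) = e^(-2t)

Coefficient matrix A = [[-2, 1], [0, -2]].
Characteristic polynomial det(A - λI) = λ^2 + 4λ + 4 = 0.
Single eigenvalue λ = -2 with algebraic multiplicity 2.
Eigenvector v = (1,0); generalized eigenvector w with (A-λI)w=v is (-2,1).
General solution: e^(-2t)[K_1·v + K_2·(t·v + w)].
Applying u(0)=1, v(0)=1 gives K_1=3, K_2=1.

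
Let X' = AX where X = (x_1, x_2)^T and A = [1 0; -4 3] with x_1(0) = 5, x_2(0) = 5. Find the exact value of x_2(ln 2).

A = [[1,0],[-4,3]]; eigenvalues λ = 3, 1.
Eigenvectors: (0,1) for λ=3, (1,2) for λ=1.
From the initial condition, c_1 = -5, c_2 = 5.
x_2(ln 2) = (-5)(2^3)(1) + (5)(2^1)(2) = -20.

-20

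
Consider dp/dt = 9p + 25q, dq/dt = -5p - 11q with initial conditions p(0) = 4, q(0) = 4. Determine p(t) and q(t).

p(t) = 28e^(-t)sin(5t) + 4e^(-t)cos(5t), q(t) = -12e^(-t)sin(5t) + 4e^(-t)cos(5t)

Coefficient matrix A = [[9, 25], [-5, -11]].
Characteristic polynomial det(A - λI) = λ^2 + 2λ + 26 = 0.
Eigenvalues λ = -1 ± 5i (complex conjugate pair).
For λ=-1+5i: an eigenvector is (-2,1) - i(1,0) = (-2 - i, 1).
A real fundamental pair from Re and Im of e^((-1+5i)t)v: X_1 = e^(-t)(cos(5t)·(-2,1) + sin(5t)·(1,0)), X_2 = e^(-t)(sin(5t)·(-2,1) - cos(5t)·(1,0)).
General solution: c_1X_1 + c_2X_2.
Applying p(0)=4, q(0)=4 gives c_1=4, c_2=-12.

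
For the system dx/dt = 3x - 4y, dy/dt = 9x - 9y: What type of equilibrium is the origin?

A = [[3,-4],[9,-9]]; det(A-λI) = λ^2 + 6λ + 9.
repeated λ = -3 with a single eigenvector.

stable improper node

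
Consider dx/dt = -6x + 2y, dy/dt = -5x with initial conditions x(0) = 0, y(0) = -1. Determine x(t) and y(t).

Coefficient matrix A = [[-6, 2], [-5, 0]].
Characteristic polynomial det(A - λI) = λ^2 + 6λ + 10 = 0.
Eigenvalues λ = -3 ± i (complex conjugate pair).
For λ=-3+i: an eigenvector is (1,1) - i(-1,-2) = (1 + i, 1 + 2i).
A real fundamental pair from Re and Im of e^((-3+i)t)v: X_1 = e^(-3t)(cos(t)·(1,1) + sin(t)·(-1,-2)), X_2 = e^(-3t)(sin(t)·(1,1) - cos(t)·(-1,-2)).
General solution: C_1X_1 + C_2X_2.
Applying x(0)=0, y(0)=-1 gives C_1=1, C_2=-1.

x(t) = -2e^(-3t)sin(t), y(t) = -3e^(-3t)sin(t) - e^(-3t)cos(t)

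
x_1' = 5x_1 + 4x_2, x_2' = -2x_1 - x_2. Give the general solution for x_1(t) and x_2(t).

Coefficient matrix A = [[5, 4], [-2, -1]].
Characteristic polynomial det(A - λI) = λ^2 - 4λ + 3 = 0.
Eigenvalues λ = 1, 3.
For λ=1: (A-λI) row 1 is [4, 4], so an eigenvector is (-1, 1).
For λ=3: (A-λI) row 1 is [2, 4], so an eigenvector is (-2, 1).
General solution: K_1e^(t)(-1,1) + K_2e^(3t)(-2,1).

x_1(t) = -K_1e^(t) - 2K_2e^(3t), x_2(t) = K_1e^(t) + K_2e^(3t)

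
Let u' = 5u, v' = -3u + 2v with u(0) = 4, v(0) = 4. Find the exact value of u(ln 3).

972

A = [[5,0],[-3,2]]; eigenvalues λ = 2, 5.
Eigenvectors: (0,1) for λ=2, (-1,1) for λ=5.
From the initial condition, c_1 = 8, c_2 = -4.
u(ln 3) = (8)(3^2)(0) + (-4)(3^5)(-1) = 972.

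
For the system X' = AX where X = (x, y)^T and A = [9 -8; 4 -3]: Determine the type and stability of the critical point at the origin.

A = [[9,-8],[4,-3]]; det(A-λI) = λ^2 - 6λ + 5.
λ = 1, 5: both positive.

unstable node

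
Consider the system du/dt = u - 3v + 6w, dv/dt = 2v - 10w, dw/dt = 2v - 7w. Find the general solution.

u(t) = c_1e^(-2t) + c_2e^(t), v(t) = 5c_1e^(-2t) + 2c_3e^(-3t), w(t) = 2c_1e^(-2t) + c_3e^(-3t)

Coefficient matrix A = [[1, -3, 6], [0, 2, -10], [0, 2, -7]].
det(A - λI) = 0 gives eigenvalues λ = -2, 1, -3.
For λ=-2: eigenvector (1,5,2).
For λ=1: eigenvector (1,0,0).
For λ=-3: eigenvector (0,2,1).
General solution: c_1e^(-2t)(1,5,2) + c_2e^(t)(1,0,0) + c_3e^(-3t)(0,2,1).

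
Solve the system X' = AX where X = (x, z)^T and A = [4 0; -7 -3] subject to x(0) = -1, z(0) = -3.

x(t) = -e^(4t), z(t) = e^(4t) - 4e^(-3t)

Coefficient matrix A = [[4, 0], [-7, -3]].
Characteristic polynomial det(A - λI) = λ^2 - λ - 12 = 0.
Eigenvalues λ = -3, 4.
For λ=-3: (A-λI) row 1 is [7, 0], so an eigenvector is (0, -1).
For λ=4: (A-λI) row 2 is [-7, -7], so an eigenvector is (1, -1).
General solution: c_1e^(-3t)(0,-1) + c_2e^(4t)(1,-1).
Applying x(0)=-1, z(0)=-3 gives c_1=4, c_2=-1.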